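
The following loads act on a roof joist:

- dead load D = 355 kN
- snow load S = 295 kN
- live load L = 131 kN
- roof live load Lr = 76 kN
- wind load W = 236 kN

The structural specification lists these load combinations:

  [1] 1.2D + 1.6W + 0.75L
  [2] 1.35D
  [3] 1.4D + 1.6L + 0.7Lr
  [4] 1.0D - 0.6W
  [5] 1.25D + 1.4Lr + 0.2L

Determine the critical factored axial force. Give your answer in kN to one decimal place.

901.9 kN

[1] 1.2(355) + 1.6(236) + 0.75(131) = 426.0 + 377.6 + 98.3 = 901.9
[2] 1.35(355) = 479.3
[3] 1.4(355) + 1.6(131) + 0.7(76) = 497.0 + 209.6 + 53.2 = 759.8
[4] 1.0(355) - 0.6(236) = 355.0 - 141.6 = 213.4
[5] 1.25(355) + 1.4(76) + 0.2(131) = 443.8 + 106.4 + 26.2 = 576.4
Combination 1 governs: N_u = 901.9 kN.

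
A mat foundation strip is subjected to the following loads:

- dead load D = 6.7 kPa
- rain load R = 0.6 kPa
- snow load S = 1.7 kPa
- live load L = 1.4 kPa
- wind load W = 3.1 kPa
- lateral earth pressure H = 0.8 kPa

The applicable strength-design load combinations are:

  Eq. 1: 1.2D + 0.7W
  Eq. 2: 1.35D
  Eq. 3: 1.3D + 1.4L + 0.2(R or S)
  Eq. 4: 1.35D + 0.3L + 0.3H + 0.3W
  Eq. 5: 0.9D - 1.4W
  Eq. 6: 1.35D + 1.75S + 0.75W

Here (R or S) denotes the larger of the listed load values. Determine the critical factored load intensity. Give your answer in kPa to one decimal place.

14.3 kPa

(R or S) → S = 1.7 kPa.
Eq. 1: 1.2(6.7) + 0.7(3.1) = 8.0 + 2.2 = 10.2
Eq. 2: 1.35(6.7) = 9.0
Eq. 3: 1.3(6.7) + 1.4(1.4) + 0.2(1.7) = 8.7 + 2.0 + 0.3 = 11.0
Eq. 4: 1.35(6.7) + 0.3(1.4) + 0.3(0.8) + 0.3(3.1) = 10.6
Eq. 5: 0.9(6.7) - 1.4(3.1) = 6.0 - 4.3 = 1.7
Eq. 6: 1.35(6.7) + 1.75(1.7) + 0.75(3.1) = 9.0 + 3.0 + 2.3 = 14.3
Maximum is from combination 6.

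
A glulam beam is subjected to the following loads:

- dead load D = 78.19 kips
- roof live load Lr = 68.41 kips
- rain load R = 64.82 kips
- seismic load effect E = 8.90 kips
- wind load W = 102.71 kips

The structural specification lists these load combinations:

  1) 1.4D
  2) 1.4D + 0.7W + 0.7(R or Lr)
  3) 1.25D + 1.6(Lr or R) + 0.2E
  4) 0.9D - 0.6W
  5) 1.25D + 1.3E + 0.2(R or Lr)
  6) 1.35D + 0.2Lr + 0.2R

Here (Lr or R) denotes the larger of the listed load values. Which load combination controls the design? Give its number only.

Combination 2

(R or Lr) → Lr = 68.41 kips; (Lr or R) → Lr = 68.41 kips.
1) 1.4(78.19) = 109.47
2) 1.4(78.19) + 0.7(102.71) + 0.7(68.41) = 229.25
3) 1.25(78.19) + 1.6(68.41) + 0.2(8.90) = 208.97
4) 0.9(78.19) - 0.6(102.71) = 8.75
5) 1.25(78.19) + 1.3(8.90) + 0.2(68.41) = 122.99
6) 1.35(78.19) + 0.2(68.41) + 0.2(64.82) = 132.20
The largest value is 229.25 kips from combination 2.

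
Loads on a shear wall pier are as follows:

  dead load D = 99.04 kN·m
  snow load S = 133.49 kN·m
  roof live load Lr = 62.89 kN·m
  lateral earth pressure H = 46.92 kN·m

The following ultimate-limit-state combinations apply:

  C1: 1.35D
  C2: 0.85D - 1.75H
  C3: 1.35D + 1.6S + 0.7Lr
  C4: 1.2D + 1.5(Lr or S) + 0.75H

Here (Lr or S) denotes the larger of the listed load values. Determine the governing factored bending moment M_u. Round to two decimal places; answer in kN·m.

(Lr or S) → S = 133.49 kN·m.
C1: 1.35(99.04) = 133.70
C2: 0.85(99.04) - 1.75(46.92) = 84.18 - 82.11 = 2.07
C3: 1.35(99.04) + 1.6(133.49) + 0.7(62.89) = 391.31
C4: 1.2(99.04) + 1.5(133.49) + 0.75(46.92) = 354.27
Maximum is from combination 3.

391.31 kN·m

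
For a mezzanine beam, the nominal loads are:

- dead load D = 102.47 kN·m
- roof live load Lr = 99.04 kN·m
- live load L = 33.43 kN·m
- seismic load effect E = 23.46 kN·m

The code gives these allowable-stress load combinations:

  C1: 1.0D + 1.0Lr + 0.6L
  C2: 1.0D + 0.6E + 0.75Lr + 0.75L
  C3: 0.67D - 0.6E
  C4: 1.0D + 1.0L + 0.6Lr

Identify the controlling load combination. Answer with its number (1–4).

C1: 1.0(102.47) + 1.0(99.04) + 0.6(33.43) = 102.47 + 99.04 + 20.06 = 221.57
C2: 1.0(102.47) + 0.6(23.46) + 0.75(99.04) + 0.75(33.43) = 102.47 + 14.08 + 74.28 + 25.07 = 215.90
C3: 0.67(102.47) - 0.6(23.46) = 54.58
C4: 1.0(102.47) + 1.0(33.43) + 0.6(99.04) = 102.47 + 33.43 + 59.42 = 195.32
The largest value is 221.57 kN·m from combination 1.

Combination 1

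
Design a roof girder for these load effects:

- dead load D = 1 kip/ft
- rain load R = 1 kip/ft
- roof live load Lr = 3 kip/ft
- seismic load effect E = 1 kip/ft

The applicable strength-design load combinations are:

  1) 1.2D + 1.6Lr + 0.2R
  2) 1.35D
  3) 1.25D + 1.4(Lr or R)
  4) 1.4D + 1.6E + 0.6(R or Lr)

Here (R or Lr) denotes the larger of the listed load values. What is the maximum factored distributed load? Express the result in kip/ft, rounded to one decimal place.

6.2 kip/ft

(Lr or R) → Lr = 3 kip/ft; (R or Lr) → Lr = 3 kip/ft.
1) 1.2(1) + 1.6(3) + 0.2(1) = 6.2
2) 1.35(1) = 1.4
3) 1.25(1) + 1.4(3) = 5.5
4) 1.4(1) + 1.6(1) + 0.6(3) = 4.8
Combination 1 governs: w_u = 6.2 kip/ft.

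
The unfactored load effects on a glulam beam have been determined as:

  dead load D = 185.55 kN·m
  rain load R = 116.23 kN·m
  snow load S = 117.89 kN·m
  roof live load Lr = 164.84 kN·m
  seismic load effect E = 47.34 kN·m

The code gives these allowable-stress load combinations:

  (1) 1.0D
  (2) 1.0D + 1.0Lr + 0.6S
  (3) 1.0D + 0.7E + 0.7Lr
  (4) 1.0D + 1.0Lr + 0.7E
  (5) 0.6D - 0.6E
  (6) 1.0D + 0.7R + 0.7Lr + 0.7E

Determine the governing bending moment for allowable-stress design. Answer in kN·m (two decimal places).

421.12 kN·m

(1) 1.0(185.55) = 185.55
(2) 1.0(185.55) + 1.0(164.84) + 0.6(117.89) = 421.12
(3) 1.0(185.55) + 0.7(47.34) + 0.7(164.84) = 334.08
(4) 1.0(185.55) + 1.0(164.84) + 0.7(47.34) = 383.53
(5) 0.6(185.55) - 0.6(47.34) = 82.93
(6) 1.0(185.55) + 0.7(116.23) + 0.7(164.84) + 0.7(47.34) = 415.44
Combination 2 governs: M = 421.12 kN·m.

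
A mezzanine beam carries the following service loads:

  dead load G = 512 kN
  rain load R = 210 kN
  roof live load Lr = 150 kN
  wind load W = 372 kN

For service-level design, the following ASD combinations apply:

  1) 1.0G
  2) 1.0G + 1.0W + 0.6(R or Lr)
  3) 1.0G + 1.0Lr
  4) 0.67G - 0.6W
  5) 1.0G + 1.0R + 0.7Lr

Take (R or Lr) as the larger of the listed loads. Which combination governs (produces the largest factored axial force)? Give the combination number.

Combination 2

(R or Lr) → R = 210 kN.
1) 1.0(512) = 512.00
2) 1.0(512) + 1.0(372) + 0.6(210) = 512.00 + 372.00 + 126.00 = 1010.00
3) 1.0(512) + 1.0(150) = 512.00 + 150.00 = 662.00
4) 0.67(512) - 0.6(372) = 343.04 - 223.20 = 119.84
5) 1.0(512) + 1.0(210) + 0.7(150) = 512.00 + 210.00 + 105.00 = 827.00
The largest value is 1010.00 kN from combination 2.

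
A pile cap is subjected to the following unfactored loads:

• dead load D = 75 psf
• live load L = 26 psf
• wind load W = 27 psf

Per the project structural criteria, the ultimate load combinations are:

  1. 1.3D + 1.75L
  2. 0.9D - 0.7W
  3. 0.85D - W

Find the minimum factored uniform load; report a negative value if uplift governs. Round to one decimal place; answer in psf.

1. 1.3(75) + 1.75(26) = 97.5 + 45.5 = 143.0
2. 0.9(75) - 0.7(27) = 67.5 - 18.9 = 48.6
3. 0.85(75) - 1.0(27) = 63.8 - 27.0 = 36.8
Combination 3 gives the minimum: 36.8 psf.

36.8 psf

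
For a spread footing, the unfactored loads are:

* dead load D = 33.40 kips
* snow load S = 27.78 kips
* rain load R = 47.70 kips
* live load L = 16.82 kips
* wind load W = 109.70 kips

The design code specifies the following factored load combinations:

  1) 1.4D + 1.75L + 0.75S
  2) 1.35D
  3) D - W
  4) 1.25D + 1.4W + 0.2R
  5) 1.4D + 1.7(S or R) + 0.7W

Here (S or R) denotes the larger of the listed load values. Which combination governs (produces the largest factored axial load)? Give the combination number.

(S or R) → R = 47.70 kips.
1) 1.4(33.40) + 1.75(16.82) + 0.75(27.78) = 97.03
2) 1.35(33.40) = 45.09
3) 1.0(33.40) - 1.0(109.70) = 33.40 - 109.70 = -76.30
4) 1.25(33.40) + 1.4(109.70) + 0.2(47.70) = 41.75 + 153.58 + 9.54 = 204.87
5) 1.4(33.40) + 1.7(47.70) + 0.7(109.70) = 46.76 + 81.09 + 76.79 = 204.64
The largest value is 204.87 kips from combination 4.

Combination 4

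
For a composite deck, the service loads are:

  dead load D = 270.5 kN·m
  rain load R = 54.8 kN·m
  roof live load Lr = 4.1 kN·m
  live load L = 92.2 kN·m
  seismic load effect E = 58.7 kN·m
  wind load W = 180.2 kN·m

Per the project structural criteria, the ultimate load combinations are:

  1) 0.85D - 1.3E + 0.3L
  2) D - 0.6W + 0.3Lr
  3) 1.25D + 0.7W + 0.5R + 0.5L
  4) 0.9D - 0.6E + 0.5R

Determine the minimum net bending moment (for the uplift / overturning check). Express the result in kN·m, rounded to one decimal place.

1) 0.85(270.5) - 1.3(58.7) + 0.3(92.2) = 229.9 - 76.3 + 27.7 = 181.3
2) 1.0(270.5) - 0.6(180.2) + 0.3(4.1) = 270.5 - 108.1 + 1.2 = 163.6
3) 1.25(270.5) + 0.7(180.2) + 0.5(54.8) + 0.5(92.2) = 537.8
4) 0.9(270.5) - 0.6(58.7) + 0.5(54.8) = 235.6
Combination 2 gives the minimum: 163.6 kN·m.

163.6 kN·m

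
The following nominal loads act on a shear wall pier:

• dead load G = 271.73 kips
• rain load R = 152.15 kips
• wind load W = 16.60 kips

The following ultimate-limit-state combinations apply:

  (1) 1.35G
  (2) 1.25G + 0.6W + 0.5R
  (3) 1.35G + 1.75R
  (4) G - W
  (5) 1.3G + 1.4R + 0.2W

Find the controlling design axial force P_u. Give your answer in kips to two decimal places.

(1) 1.35(271.73) = 366.84
(2) 1.25(271.73) + 0.6(16.60) + 0.5(152.15) = 339.66 + 9.96 + 76.08 = 425.70
(3) 1.35(271.73) + 1.75(152.15) = 366.84 + 266.26 = 633.10
(4) 1.0(271.73) - 1.0(16.60) = 271.73 - 16.60 = 255.13
(5) 1.3(271.73) + 1.4(152.15) + 0.2(16.60) = 353.25 + 213.01 + 3.32 = 569.58
Combination 3 governs: P_u = 633.10 kips.

633.10 kips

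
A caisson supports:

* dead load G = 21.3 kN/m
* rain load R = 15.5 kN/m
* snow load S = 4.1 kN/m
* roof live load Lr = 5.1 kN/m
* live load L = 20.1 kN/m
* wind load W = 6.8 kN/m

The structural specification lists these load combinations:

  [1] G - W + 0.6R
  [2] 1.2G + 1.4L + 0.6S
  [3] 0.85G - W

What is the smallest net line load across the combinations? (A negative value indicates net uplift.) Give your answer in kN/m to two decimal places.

[1] 1.0(21.3) - 1.0(6.8) + 0.6(15.5) = 21.30 - 6.80 + 9.30 = 23.80
[2] 1.2(21.3) + 1.4(20.1) + 0.6(4.1) = 25.56 + 28.14 + 2.46 = 56.16
[3] 0.85(21.3) - 1.0(6.8) = 18.11 - 6.80 = 11.31
Combination 3 gives the minimum: 11.31 kN/m.

11.31 kN/m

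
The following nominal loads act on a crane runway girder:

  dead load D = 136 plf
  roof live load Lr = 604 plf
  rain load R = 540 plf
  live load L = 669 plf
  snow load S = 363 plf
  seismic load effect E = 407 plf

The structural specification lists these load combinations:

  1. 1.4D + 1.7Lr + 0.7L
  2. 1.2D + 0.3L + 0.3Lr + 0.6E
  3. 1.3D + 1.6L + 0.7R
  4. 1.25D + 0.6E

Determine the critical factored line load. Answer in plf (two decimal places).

1685.50 plf

1. 1.4(136) + 1.7(604) + 0.7(669) = 1685.50
2. 1.2(136) + 0.3(669) + 0.3(604) + 0.6(407) = 789.30
3. 1.3(136) + 1.6(669) + 0.7(540) = 1625.20
4. 1.25(136) + 0.6(407) = 414.20
Maximum is from combination 1.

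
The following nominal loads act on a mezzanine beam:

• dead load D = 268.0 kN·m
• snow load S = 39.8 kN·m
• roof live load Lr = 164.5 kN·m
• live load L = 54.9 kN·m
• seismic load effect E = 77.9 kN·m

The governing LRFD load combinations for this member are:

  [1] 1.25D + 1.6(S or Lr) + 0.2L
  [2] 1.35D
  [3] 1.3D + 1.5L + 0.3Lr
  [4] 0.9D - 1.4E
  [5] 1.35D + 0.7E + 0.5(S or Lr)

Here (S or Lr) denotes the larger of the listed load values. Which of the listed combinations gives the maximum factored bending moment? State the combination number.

(S or Lr) → Lr = 164.5 kN·m.
[1] 1.25(268.0) + 1.6(164.5) + 0.2(54.9) = 335.0 + 263.2 + 11.0 = 609.2
[2] 1.35(268.0) = 361.8
[3] 1.3(268.0) + 1.5(54.9) + 0.3(164.5) = 480.1
[4] 0.9(268.0) - 1.4(77.9) = 241.2 - 109.1 = 132.1
[5] 1.35(268.0) + 0.7(77.9) + 0.5(164.5) = 361.8 + 54.5 + 82.3 = 498.6
The largest value is 609.2 kN·m from combination 1.

Combination 1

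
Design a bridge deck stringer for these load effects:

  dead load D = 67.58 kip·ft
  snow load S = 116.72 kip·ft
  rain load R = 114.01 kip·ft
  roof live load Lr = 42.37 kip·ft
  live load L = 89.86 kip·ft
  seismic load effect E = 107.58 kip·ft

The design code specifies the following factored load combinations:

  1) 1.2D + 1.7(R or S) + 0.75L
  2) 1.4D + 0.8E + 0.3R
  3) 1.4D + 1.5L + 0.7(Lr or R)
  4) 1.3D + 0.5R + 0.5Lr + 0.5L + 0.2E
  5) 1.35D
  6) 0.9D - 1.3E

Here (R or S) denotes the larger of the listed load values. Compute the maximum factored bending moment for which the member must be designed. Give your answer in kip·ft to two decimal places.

(R or S) → S = 116.72 kip·ft; (Lr or R) → R = 114.01 kip·ft.
1) 1.2(67.58) + 1.7(116.72) + 0.75(89.86) = 81.10 + 198.42 + 67.40 = 346.92
2) 1.4(67.58) + 0.8(107.58) + 0.3(114.01) = 214.88
3) 1.4(67.58) + 1.5(89.86) + 0.7(114.01) = 94.61 + 134.79 + 79.81 = 309.21
4) 1.3(67.58) + 0.5(114.01) + 0.5(42.37) + 0.5(89.86) + 0.2(107.58) = 232.49
5) 1.35(67.58) = 91.23
6) 0.9(67.58) - 1.3(107.58) = 60.82 - 139.85 = -79.03
Combination 1 governs: M_u = 346.92 kip·ft.

346.92 kip·ft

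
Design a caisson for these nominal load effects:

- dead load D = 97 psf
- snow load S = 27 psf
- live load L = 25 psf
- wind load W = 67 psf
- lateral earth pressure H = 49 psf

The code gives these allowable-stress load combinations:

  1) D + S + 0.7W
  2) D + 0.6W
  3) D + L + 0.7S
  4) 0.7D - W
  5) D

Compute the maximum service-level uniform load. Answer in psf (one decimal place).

1) 1.0(97) + 1.0(27) + 0.7(67) = 97.0 + 27.0 + 46.9 = 170.9
2) 1.0(97) + 0.6(67) = 97.0 + 40.2 = 137.2
3) 1.0(97) + 1.0(25) + 0.7(27) = 97.0 + 25.0 + 18.9 = 140.9
4) 0.7(97) - 1.0(67) = 67.9 - 67.0 = 0.9
5) 1.0(97) = 97.0
Combination 1 governs: q = 170.9 psf.

170.9 psf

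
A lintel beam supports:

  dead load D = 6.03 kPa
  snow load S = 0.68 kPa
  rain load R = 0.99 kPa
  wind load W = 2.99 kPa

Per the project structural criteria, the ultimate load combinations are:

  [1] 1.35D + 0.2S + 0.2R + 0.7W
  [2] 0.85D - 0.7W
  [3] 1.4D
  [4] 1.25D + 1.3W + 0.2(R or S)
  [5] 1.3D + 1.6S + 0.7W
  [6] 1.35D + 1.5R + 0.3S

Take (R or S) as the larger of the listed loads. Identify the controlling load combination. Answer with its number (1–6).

Combination 4

(R or S) → R = 0.99 kPa.
[1] 1.35(6.03) + 0.2(0.68) + 0.2(0.99) + 0.7(2.99) = 10.57
[2] 0.85(6.03) - 0.7(2.99) = 3.03
[3] 1.4(6.03) = 8.44
[4] 1.25(6.03) + 1.3(2.99) + 0.2(0.99) = 11.62
[5] 1.3(6.03) + 1.6(0.68) + 0.7(2.99) = 11.02
[6] 1.35(6.03) + 1.5(0.99) + 0.3(0.68) = 9.83
The largest value is 11.62 kPa from combination 4.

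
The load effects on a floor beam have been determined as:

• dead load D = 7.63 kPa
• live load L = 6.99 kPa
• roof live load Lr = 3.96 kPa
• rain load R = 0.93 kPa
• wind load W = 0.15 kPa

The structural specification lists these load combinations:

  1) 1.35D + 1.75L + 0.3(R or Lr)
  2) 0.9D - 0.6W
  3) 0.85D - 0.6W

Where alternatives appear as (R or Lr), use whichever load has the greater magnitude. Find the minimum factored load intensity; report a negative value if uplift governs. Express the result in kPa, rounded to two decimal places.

(R or Lr) → Lr = 3.96 kPa.
1) 1.35(7.63) + 1.75(6.99) + 0.3(3.96) = 10.30 + 12.23 + 1.19 = 23.72
2) 0.9(7.63) - 0.6(0.15) = 6.87 - 0.09 = 6.78
3) 0.85(7.63) - 0.6(0.15) = 6.49 - 0.09 = 6.40
Combination 3 gives the minimum: 6.40 kPa.

6.40 kPa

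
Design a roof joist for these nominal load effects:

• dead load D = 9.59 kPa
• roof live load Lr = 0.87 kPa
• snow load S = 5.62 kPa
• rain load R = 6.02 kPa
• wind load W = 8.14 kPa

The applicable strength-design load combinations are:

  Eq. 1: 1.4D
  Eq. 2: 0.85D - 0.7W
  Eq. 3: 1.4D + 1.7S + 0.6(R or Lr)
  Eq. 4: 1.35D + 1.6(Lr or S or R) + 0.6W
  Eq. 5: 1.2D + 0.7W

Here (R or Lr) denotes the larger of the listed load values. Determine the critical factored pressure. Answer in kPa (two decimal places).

(R or Lr) → R = 6.02 kPa; (Lr or S or R) → R = 6.02 kPa.
Eq. 1: 1.4(9.59) = 13.43
Eq. 2: 0.85(9.59) - 0.7(8.14) = 8.15 - 5.70 = 2.45
Eq. 3: 1.4(9.59) + 1.7(5.62) + 0.6(6.02) = 13.43 + 9.55 + 3.61 = 26.59
Eq. 4: 1.35(9.59) + 1.6(6.02) + 0.6(8.14) = 12.95 + 9.63 + 4.88 = 27.46
Eq. 5: 1.2(9.59) + 0.7(8.14) = 11.51 + 5.70 = 17.21
The controlling combination is 4, giving 27.46 kPa.

27.46 kPa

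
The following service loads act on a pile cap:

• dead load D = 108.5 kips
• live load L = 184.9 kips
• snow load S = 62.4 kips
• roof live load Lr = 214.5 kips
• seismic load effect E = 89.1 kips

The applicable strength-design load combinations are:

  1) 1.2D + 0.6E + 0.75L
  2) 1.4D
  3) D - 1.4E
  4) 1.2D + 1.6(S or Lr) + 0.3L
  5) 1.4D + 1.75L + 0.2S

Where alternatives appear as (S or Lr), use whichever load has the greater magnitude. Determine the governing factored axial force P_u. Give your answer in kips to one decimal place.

(S or Lr) → Lr = 214.5 kips.
1) 1.2(108.5) + 0.6(89.1) + 0.75(184.9) = 322.3
2) 1.4(108.5) = 151.9
3) 1.0(108.5) - 1.4(89.1) = 108.5 - 124.7 = -16.2
4) 1.2(108.5) + 1.6(214.5) + 0.3(184.9) = 130.2 + 343.2 + 55.5 = 528.9
5) 1.4(108.5) + 1.75(184.9) + 0.2(62.4) = 151.9 + 323.6 + 12.5 = 488.0
Combination 4 governs: P_u = 528.9 kips.

528.9 kips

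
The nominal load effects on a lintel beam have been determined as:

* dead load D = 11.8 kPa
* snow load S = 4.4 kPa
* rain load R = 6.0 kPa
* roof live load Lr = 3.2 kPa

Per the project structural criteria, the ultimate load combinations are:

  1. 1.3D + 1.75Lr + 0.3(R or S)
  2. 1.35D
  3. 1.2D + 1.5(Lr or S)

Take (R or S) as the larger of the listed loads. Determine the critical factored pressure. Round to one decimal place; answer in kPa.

(R or S) → R = 6.0 kPa; (Lr or S) → S = 4.4 kPa.
1. 1.3(11.8) + 1.75(3.2) + 0.3(6.0) = 15.3 + 5.6 + 1.8 = 22.7
2. 1.35(11.8) = 15.9
3. 1.2(11.8) + 1.5(4.4) = 14.2 + 6.6 = 20.8
Combination 1 governs: p_u = 22.7 kPa.

22.7 kPa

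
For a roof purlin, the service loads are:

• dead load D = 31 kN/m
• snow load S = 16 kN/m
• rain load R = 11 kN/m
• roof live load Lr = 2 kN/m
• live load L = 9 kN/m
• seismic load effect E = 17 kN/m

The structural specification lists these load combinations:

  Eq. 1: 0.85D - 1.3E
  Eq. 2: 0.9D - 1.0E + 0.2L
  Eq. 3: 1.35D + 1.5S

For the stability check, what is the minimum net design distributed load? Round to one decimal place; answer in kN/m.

4.3 kN/m

Eq. 1: 0.85(31) - 1.3(17) = 4.3
Eq. 2: 0.9(31) - 1.0(17) + 0.2(9) = 12.7
Eq. 3: 1.35(31) + 1.5(16) = 65.9
Combination 1 gives the minimum: 4.3 kN/m.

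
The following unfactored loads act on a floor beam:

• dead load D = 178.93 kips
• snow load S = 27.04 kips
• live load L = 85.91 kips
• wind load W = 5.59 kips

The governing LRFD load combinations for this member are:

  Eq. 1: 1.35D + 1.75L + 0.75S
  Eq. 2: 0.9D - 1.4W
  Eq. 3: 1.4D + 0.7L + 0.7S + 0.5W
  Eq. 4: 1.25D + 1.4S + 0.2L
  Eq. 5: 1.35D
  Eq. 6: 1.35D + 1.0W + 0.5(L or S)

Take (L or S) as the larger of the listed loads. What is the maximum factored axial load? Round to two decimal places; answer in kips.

(L or S) → L = 85.91 kips.
Eq. 1: 1.35(178.93) + 1.75(85.91) + 0.75(27.04) = 412.18
Eq. 2: 0.9(178.93) - 1.4(5.59) = 153.21
Eq. 3: 1.4(178.93) + 0.7(85.91) + 0.7(27.04) + 0.5(5.59) = 332.36
Eq. 4: 1.25(178.93) + 1.4(27.04) + 0.2(85.91) = 278.70
Eq. 5: 1.35(178.93) = 241.56
Eq. 6: 1.35(178.93) + 1.0(5.59) + 0.5(85.91) = 290.10
Maximum is from combination 1.

412.18 kips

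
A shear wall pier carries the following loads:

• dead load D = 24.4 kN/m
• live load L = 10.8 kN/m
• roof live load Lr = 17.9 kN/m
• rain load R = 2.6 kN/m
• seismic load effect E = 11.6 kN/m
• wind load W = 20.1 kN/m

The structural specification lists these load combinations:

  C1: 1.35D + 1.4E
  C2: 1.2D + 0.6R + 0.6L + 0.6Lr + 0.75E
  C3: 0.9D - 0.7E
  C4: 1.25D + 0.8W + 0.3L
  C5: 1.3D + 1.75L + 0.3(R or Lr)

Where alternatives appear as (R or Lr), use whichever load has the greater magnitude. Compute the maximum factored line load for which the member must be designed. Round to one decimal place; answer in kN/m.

(R or Lr) → Lr = 17.9 kN/m.
C1: 1.35(24.4) + 1.4(11.6) = 49.2
C2: 1.2(24.4) + 0.6(2.6) + 0.6(10.8) + 0.6(17.9) + 0.75(11.6) = 29.3 + 1.6 + 6.5 + 10.7 + 8.7 = 56.8
C3: 0.9(24.4) - 0.7(11.6) = 13.8
C4: 1.25(24.4) + 0.8(20.1) + 0.3(10.8) = 30.5 + 16.1 + 3.2 = 49.8
C5: 1.3(24.4) + 1.75(10.8) + 0.3(17.9) = 31.7 + 18.9 + 5.4 = 56.0
Maximum is from combination 2.

56.8 kN/m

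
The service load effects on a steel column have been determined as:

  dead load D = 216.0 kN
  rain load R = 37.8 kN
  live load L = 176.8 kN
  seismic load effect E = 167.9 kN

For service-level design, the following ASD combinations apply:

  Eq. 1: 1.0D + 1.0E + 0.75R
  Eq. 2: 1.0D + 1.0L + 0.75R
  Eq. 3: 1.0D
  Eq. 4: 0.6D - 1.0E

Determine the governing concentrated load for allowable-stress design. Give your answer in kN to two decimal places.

421.15 kN

Eq. 1: 1.0(216.0) + 1.0(167.9) + 0.75(37.8) = 412.25
Eq. 2: 1.0(216.0) + 1.0(176.8) + 0.75(37.8) = 421.15
Eq. 3: 1.0(216.0) = 216.00
Eq. 4: 0.6(216.0) - 1.0(167.9) = -38.30
Combination 2 governs: P = 421.15 kN.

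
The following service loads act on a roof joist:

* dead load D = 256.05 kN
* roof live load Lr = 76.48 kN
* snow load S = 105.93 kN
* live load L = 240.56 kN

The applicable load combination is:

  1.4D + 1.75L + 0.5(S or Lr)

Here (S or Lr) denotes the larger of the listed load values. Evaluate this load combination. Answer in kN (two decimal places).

(S or Lr) → S = 105.93 kN.
1.4(256.05) + 1.75(240.56) + 0.5(105.93) = 358.47 + 420.98 + 52.97 = 832.42
V_u = 832.42 kN.

832.42 kN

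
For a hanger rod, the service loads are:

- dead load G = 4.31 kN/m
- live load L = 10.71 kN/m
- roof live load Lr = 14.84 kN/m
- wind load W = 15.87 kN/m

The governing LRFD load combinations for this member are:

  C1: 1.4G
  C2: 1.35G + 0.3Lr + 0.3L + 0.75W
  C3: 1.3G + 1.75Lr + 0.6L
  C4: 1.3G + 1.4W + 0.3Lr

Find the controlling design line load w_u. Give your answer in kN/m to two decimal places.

C1: 1.4(4.31) = 6.03
C2: 1.35(4.31) + 0.3(14.84) + 0.3(10.71) + 0.75(15.87) = 25.39
C3: 1.3(4.31) + 1.75(14.84) + 0.6(10.71) = 5.60 + 25.97 + 6.43 = 38.00
C4: 1.3(4.31) + 1.4(15.87) + 0.3(14.84) = 5.60 + 22.22 + 4.45 = 32.27
Combination 3 governs: w_u = 38.00 kN/m.

38.00 kN/m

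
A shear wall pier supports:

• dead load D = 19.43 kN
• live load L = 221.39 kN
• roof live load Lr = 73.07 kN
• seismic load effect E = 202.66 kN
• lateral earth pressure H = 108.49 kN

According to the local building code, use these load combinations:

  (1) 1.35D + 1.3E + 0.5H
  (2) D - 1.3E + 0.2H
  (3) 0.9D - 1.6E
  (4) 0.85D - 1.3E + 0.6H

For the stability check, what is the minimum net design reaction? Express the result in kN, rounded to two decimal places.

(1) 1.35(19.43) + 1.3(202.66) + 0.5(108.49) = 343.93
(2) 1.0(19.43) - 1.3(202.66) + 0.2(108.49) = 19.43 - 263.46 + 21.70 = -222.33
(3) 0.9(19.43) - 1.6(202.66) = 17.49 - 324.26 = -306.77
(4) 0.85(19.43) - 1.3(202.66) + 0.6(108.49) = 16.52 - 263.46 + 65.09 = -181.85
Combination 3 gives the minimum: -306.77 kN.

-306.77 kN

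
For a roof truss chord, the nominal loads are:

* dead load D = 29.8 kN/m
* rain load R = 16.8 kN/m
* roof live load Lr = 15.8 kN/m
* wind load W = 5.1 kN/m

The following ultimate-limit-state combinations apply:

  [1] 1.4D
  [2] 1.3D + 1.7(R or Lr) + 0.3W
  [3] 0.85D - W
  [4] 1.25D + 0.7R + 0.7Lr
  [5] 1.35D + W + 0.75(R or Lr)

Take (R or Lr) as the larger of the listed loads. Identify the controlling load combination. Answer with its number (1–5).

Combination 2

(R or Lr) → R = 16.8 kN/m.
[1] 1.4(29.8) = 41.72
[2] 1.3(29.8) + 1.7(16.8) + 0.3(5.1) = 38.74 + 28.56 + 1.53 = 68.83
[3] 0.85(29.8) - 1.0(5.1) = 25.33 - 5.10 = 20.23
[4] 1.25(29.8) + 0.7(16.8) + 0.7(15.8) = 37.25 + 11.76 + 11.06 = 60.07
[5] 1.35(29.8) + 1.0(5.1) + 0.75(16.8) = 40.23 + 5.10 + 12.60 = 57.93
The largest value is 68.83 kN/m from combination 2.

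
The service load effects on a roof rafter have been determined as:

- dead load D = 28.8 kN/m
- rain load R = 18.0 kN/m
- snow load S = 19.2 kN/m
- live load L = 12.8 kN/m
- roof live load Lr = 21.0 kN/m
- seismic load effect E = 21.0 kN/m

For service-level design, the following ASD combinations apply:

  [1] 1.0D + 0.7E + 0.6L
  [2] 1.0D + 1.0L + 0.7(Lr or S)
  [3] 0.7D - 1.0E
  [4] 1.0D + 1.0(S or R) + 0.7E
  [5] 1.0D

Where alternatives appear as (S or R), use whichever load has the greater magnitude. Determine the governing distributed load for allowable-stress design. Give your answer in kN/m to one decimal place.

62.7 kN/m

(Lr or S) → Lr = 21.0 kN/m; (S or R) → S = 19.2 kN/m.
[1] 1.0(28.8) + 0.7(21.0) + 0.6(12.8) = 28.8 + 14.7 + 7.7 = 51.2
[2] 1.0(28.8) + 1.0(12.8) + 0.7(21.0) = 28.8 + 12.8 + 14.7 = 56.3
[3] 0.7(28.8) - 1.0(21.0) = 20.2 - 21.0 = -0.8
[4] 1.0(28.8) + 1.0(19.2) + 0.7(21.0) = 28.8 + 19.2 + 14.7 = 62.7
[5] 1.0(28.8) = 28.8
Combination 4 governs: w = 62.7 kN/m.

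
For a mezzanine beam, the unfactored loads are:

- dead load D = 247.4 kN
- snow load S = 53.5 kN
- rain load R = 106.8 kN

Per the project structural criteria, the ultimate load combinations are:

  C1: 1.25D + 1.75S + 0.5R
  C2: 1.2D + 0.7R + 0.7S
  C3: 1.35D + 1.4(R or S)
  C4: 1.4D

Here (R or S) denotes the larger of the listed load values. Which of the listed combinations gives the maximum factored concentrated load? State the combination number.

(R or S) → R = 106.8 kN.
C1: 1.25(247.4) + 1.75(53.5) + 0.5(106.8) = 309.3 + 93.6 + 53.4 = 456.3
C2: 1.2(247.4) + 0.7(106.8) + 0.7(53.5) = 409.1
C3: 1.35(247.4) + 1.4(106.8) = 334.0 + 149.5 = 483.5
C4: 1.4(247.4) = 346.4
The largest value is 483.5 kN from combination 3.

Combination 3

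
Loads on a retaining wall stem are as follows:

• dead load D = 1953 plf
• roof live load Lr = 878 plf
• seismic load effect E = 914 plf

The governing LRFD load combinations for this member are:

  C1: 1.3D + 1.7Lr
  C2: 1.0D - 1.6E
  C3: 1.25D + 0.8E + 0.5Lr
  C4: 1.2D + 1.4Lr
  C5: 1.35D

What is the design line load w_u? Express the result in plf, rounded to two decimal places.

4031.50 plf

C1: 1.3(1953) + 1.7(878) = 2538.90 + 1492.60 = 4031.50
C2: 1.0(1953) - 1.6(914) = 1953.00 - 1462.40 = 490.60
C3: 1.25(1953) + 0.8(914) + 0.5(878) = 2441.25 + 731.20 + 439.00 = 3611.45
C4: 1.2(1953) + 1.4(878) = 2343.60 + 1229.20 = 3572.80
C5: 1.35(1953) = 2636.55
Combination 1 governs: w_u = 4031.50 plf.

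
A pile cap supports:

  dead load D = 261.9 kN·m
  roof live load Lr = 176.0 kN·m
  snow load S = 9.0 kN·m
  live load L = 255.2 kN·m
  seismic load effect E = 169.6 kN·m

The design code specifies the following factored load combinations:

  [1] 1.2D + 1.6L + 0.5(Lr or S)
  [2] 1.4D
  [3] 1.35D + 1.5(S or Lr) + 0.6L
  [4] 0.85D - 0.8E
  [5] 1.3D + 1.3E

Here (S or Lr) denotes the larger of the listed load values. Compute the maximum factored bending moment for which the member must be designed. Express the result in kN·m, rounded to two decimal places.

(Lr or S) → Lr = 176.0 kN·m; (S or Lr) → Lr = 176.0 kN·m.
[1] 1.2(261.9) + 1.6(255.2) + 0.5(176.0) = 810.60
[2] 1.4(261.9) = 366.66
[3] 1.35(261.9) + 1.5(176.0) + 0.6(255.2) = 770.69
[4] 0.85(261.9) - 0.8(169.6) = 86.94
[5] 1.3(261.9) + 1.3(169.6) = 560.95
Combination 1 governs: M_u = 810.60 kN·m.

810.60 kN·m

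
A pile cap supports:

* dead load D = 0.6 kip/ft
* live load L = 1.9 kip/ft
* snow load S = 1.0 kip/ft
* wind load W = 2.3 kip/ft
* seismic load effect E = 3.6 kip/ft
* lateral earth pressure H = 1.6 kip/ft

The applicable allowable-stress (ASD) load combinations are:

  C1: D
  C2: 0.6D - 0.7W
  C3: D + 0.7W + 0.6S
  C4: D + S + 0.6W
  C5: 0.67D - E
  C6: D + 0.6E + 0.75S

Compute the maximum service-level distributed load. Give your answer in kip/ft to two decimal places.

3.51 kip/ft

C1: 1.0(0.6) = 0.60
C2: 0.6(0.6) - 0.7(2.3) = 0.36 - 1.61 = -1.25
C3: 1.0(0.6) + 0.7(2.3) + 0.6(1.0) = 0.60 + 1.61 + 0.60 = 2.81
C4: 1.0(0.6) + 1.0(1.0) + 0.6(2.3) = 0.60 + 1.00 + 1.38 = 2.98
C5: 0.67(0.6) - 1.0(3.6) = 0.40 - 3.60 = -3.20
C6: 1.0(0.6) + 0.6(3.6) + 0.75(1.0) = 0.60 + 2.16 + 0.75 = 3.51
The controlling combination is 6, giving 3.51 kip/ft.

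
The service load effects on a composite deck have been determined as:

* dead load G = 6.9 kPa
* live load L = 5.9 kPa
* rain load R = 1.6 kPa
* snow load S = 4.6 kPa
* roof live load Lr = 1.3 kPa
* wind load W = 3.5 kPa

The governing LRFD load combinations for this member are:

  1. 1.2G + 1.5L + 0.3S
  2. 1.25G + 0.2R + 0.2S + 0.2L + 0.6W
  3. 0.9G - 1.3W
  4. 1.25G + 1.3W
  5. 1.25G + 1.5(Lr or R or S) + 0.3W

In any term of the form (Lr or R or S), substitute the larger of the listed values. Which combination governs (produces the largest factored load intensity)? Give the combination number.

Combination 1

(Lr or R or S) → S = 4.6 kPa.
1. 1.2(6.9) + 1.5(5.9) + 0.3(4.6) = 8.28 + 8.85 + 1.38 = 18.51
2. 1.25(6.9) + 0.2(1.6) + 0.2(4.6) + 0.2(5.9) + 0.6(3.5) = 8.63 + 0.32 + 0.92 + 1.18 + 2.10 = 13.15
3. 0.9(6.9) - 1.3(3.5) = 6.21 - 4.55 = 1.66
4. 1.25(6.9) + 1.3(3.5) = 8.63 + 4.55 = 13.18
5. 1.25(6.9) + 1.5(4.6) + 0.3(3.5) = 8.63 + 6.90 + 1.05 = 16.58
The largest value is 18.51 kPa from combination 1.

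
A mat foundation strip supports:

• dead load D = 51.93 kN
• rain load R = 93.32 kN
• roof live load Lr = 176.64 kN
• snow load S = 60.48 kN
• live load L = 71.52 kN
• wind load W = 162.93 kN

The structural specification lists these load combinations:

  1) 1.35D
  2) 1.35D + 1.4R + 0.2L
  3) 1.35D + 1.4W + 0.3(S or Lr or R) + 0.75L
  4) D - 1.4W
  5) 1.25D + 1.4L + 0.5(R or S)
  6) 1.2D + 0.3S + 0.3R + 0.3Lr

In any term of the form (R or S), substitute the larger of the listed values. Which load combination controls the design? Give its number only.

Combination 3

(S or Lr or R) → Lr = 176.64 kN; (R or S) → R = 93.32 kN.
1) 1.35(51.93) = 70.11
2) 1.35(51.93) + 1.4(93.32) + 0.2(71.52) = 70.11 + 130.65 + 14.30 = 215.06
3) 1.35(51.93) + 1.4(162.93) + 0.3(176.64) + 0.75(71.52) = 70.11 + 228.10 + 52.99 + 53.64 = 404.84
4) 1.0(51.93) - 1.4(162.93) = 51.93 - 228.10 = -176.17
5) 1.25(51.93) + 1.4(71.52) + 0.5(93.32) = 64.91 + 100.13 + 46.66 = 211.70
6) 1.2(51.93) + 0.3(60.48) + 0.3(93.32) + 0.3(176.64) = 62.32 + 18.14 + 28.00 + 52.99 = 161.45
The largest value is 404.84 kN from combination 3.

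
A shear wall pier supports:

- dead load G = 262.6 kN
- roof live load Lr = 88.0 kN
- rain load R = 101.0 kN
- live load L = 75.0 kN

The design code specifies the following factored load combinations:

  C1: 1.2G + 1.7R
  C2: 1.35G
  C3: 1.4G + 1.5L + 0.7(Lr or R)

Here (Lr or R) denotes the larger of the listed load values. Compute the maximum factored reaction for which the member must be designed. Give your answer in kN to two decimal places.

(Lr or R) → R = 101.0 kN.
C1: 1.2(262.6) + 1.7(101.0) = 486.82
C2: 1.35(262.6) = 354.51
C3: 1.4(262.6) + 1.5(75.0) + 0.7(101.0) = 550.84
The controlling combination is 3, giving 550.84 kN.

550.84 kN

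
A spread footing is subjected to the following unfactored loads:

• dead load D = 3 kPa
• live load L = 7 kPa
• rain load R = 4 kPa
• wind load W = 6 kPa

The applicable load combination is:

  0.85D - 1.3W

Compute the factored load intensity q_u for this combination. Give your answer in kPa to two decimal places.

-5.25 kPa

0.85(3) - 1.3(6) = 2.55 - 7.80 = -5.25
q_u = -5.25 kPa.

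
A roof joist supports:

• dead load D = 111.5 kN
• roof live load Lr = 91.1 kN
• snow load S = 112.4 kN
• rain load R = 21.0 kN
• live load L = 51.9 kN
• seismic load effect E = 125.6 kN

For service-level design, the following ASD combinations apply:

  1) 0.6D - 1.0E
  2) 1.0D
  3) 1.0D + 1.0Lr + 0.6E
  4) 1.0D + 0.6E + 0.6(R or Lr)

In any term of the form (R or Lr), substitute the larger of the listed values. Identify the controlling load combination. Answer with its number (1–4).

(R or Lr) → Lr = 91.1 kN.
1) 0.6(111.5) - 1.0(125.6) = -58.7
2) 1.0(111.5) = 111.5
3) 1.0(111.5) + 1.0(91.1) + 0.6(125.6) = 278.0
4) 1.0(111.5) + 0.6(125.6) + 0.6(91.1) = 241.5
The largest value is 278.0 kN from combination 3.

Combination 3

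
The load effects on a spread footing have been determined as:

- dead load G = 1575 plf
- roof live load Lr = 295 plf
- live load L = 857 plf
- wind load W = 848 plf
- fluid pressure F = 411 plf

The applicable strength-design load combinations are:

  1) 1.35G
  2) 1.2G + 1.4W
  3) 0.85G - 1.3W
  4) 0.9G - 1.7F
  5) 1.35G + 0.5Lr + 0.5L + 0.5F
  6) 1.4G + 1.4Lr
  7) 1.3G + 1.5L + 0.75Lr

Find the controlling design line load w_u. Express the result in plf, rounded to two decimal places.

3554.25 plf

1) 1.35(1575) = 2126.25
2) 1.2(1575) + 1.4(848) = 1890.00 + 1187.20 = 3077.20
3) 0.85(1575) - 1.3(848) = 1338.75 - 1102.40 = 236.35
4) 0.9(1575) - 1.7(411) = 1417.50 - 698.70 = 718.80
5) 1.35(1575) + 0.5(295) + 0.5(857) + 0.5(411) = 2126.25 + 147.50 + 428.50 + 205.50 = 2907.75
6) 1.4(1575) + 1.4(295) = 2205.00 + 413.00 = 2618.00
7) 1.3(1575) + 1.5(857) + 0.75(295) = 2047.50 + 1285.50 + 221.25 = 3554.25
Combination 7 governs: w_u = 3554.25 plf.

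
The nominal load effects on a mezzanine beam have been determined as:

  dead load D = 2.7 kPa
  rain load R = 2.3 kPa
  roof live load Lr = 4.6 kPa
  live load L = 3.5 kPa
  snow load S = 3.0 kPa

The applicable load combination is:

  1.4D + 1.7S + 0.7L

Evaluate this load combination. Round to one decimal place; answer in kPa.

11.3 kPa

1.4(2.7) + 1.7(3.0) + 0.7(3.5) = 11.3
q_u = 11.3 kPa.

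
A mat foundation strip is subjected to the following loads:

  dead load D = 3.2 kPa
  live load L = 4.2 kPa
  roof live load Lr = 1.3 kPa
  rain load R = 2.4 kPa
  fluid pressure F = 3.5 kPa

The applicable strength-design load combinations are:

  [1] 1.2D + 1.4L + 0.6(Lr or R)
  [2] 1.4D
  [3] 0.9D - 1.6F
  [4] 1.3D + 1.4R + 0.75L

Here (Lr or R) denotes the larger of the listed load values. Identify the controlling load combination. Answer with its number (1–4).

Combination 1

(Lr or R) → R = 2.4 kPa.
[1] 1.2(3.2) + 1.4(4.2) + 0.6(2.4) = 11.2
[2] 1.4(3.2) = 4.5
[3] 0.9(3.2) - 1.6(3.5) = 2.9 - 5.6 = -2.7
[4] 1.3(3.2) + 1.4(2.4) + 0.75(4.2) = 10.7
The largest value is 11.2 kPa from combination 1.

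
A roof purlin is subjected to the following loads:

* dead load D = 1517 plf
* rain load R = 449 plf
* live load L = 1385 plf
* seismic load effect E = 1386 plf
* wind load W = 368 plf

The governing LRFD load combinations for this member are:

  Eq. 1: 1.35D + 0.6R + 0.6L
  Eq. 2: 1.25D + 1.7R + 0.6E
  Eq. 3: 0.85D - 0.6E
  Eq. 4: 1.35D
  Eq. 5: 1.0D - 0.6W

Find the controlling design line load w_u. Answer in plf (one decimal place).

3491.2 plf

Eq. 1: 1.35(1517) + 0.6(449) + 0.6(1385) = 2048.0 + 269.4 + 831.0 = 3148.4
Eq. 2: 1.25(1517) + 1.7(449) + 0.6(1386) = 1896.3 + 763.3 + 831.6 = 3491.2
Eq. 3: 0.85(1517) - 0.6(1386) = 1289.5 - 831.6 = 457.9
Eq. 4: 1.35(1517) = 2048.0
Eq. 5: 1.0(1517) - 0.6(368) = 1517.0 - 220.8 = 1296.2
Maximum is from combination 2.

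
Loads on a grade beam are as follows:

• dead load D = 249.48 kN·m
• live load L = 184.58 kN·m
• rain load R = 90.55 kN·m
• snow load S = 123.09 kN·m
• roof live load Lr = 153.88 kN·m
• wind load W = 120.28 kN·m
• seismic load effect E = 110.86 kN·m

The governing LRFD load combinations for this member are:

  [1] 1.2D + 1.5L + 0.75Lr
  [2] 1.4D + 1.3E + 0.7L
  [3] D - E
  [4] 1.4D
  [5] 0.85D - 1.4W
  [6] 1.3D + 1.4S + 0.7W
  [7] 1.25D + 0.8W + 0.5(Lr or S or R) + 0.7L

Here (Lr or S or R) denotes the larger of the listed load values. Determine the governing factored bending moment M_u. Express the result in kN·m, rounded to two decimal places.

(Lr or S or R) → Lr = 153.88 kN·m.
[1] 1.2(249.48) + 1.5(184.58) + 0.75(153.88) = 299.38 + 276.87 + 115.41 = 691.66
[2] 1.4(249.48) + 1.3(110.86) + 0.7(184.58) = 349.27 + 144.12 + 129.21 = 622.60
[3] 1.0(249.48) - 1.0(110.86) = 249.48 - 110.86 = 138.62
[4] 1.4(249.48) = 349.27
[5] 0.85(249.48) - 1.4(120.28) = 212.06 - 168.39 = 43.67
[6] 1.3(249.48) + 1.4(123.09) + 0.7(120.28) = 324.32 + 172.33 + 84.20 = 580.85
[7] 1.25(249.48) + 0.8(120.28) + 0.5(153.88) + 0.7(184.58) = 311.85 + 96.22 + 76.94 + 129.21 = 614.22
Combination 1 governs: M_u = 691.66 kN·m.

691.66 kN·m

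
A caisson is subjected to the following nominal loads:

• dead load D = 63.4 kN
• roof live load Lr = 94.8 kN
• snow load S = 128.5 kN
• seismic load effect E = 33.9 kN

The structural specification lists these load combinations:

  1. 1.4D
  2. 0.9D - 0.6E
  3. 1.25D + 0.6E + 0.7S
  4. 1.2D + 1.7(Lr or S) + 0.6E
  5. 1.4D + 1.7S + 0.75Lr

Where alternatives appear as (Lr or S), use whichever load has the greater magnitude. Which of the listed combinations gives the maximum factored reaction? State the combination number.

(Lr or S) → S = 128.5 kN.
1. 1.4(63.4) = 88.76
2. 0.9(63.4) - 0.6(33.9) = 57.06 - 20.34 = 36.72
3. 1.25(63.4) + 0.6(33.9) + 0.7(128.5) = 79.25 + 20.34 + 89.95 = 189.54
4. 1.2(63.4) + 1.7(128.5) + 0.6(33.9) = 76.08 + 218.45 + 20.34 = 314.87
5. 1.4(63.4) + 1.7(128.5) + 0.75(94.8) = 88.76 + 218.45 + 71.10 = 378.31
The largest value is 378.31 kN from combination 5.

Combination 5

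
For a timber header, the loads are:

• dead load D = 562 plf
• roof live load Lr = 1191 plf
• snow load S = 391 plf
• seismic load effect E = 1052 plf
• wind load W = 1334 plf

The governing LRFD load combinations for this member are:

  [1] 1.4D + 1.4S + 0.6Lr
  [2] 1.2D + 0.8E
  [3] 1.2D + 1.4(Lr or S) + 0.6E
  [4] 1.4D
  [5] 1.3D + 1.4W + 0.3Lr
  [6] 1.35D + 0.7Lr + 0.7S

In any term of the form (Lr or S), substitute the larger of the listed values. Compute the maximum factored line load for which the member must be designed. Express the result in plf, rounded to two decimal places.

(Lr or S) → Lr = 1191 plf.
[1] 1.4(562) + 1.4(391) + 0.6(1191) = 786.80 + 547.40 + 714.60 = 2048.80
[2] 1.2(562) + 0.8(1052) = 674.40 + 841.60 = 1516.00
[3] 1.2(562) + 1.4(1191) + 0.6(1052) = 674.40 + 1667.40 + 631.20 = 2973.00
[4] 1.4(562) = 786.80
[5] 1.3(562) + 1.4(1334) + 0.3(1191) = 730.60 + 1867.60 + 357.30 = 2955.50
[6] 1.35(562) + 0.7(1191) + 0.7(391) = 758.70 + 833.70 + 273.70 = 1866.10
Combination 3 governs: w_u = 2973.00 plf.

2973.00 plf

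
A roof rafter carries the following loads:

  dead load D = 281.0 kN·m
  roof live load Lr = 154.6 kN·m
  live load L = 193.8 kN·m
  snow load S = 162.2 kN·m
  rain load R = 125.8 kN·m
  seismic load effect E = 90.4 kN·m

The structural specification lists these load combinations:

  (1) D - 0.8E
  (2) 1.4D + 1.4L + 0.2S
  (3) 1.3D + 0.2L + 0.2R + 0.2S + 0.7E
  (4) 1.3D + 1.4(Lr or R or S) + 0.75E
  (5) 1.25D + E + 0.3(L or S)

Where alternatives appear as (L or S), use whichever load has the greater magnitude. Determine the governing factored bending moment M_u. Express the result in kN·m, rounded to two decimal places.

697.16 kN·m

(Lr or R or S) → S = 162.2 kN·m; (L or S) → L = 193.8 kN·m.
(1) 1.0(281.0) - 0.8(90.4) = 281.00 - 72.32 = 208.68
(2) 1.4(281.0) + 1.4(193.8) + 0.2(162.2) = 393.40 + 271.32 + 32.44 = 697.16
(3) 1.3(281.0) + 0.2(193.8) + 0.2(125.8) + 0.2(162.2) + 0.7(90.4) = 365.30 + 38.76 + 25.16 + 32.44 + 63.28 = 524.94
(4) 1.3(281.0) + 1.4(162.2) + 0.75(90.4) = 365.30 + 227.08 + 67.80 = 660.18
(5) 1.25(281.0) + 1.0(90.4) + 0.3(193.8) = 351.25 + 90.40 + 58.14 = 499.79
The controlling combination is 2, giving 697.16 kN·m.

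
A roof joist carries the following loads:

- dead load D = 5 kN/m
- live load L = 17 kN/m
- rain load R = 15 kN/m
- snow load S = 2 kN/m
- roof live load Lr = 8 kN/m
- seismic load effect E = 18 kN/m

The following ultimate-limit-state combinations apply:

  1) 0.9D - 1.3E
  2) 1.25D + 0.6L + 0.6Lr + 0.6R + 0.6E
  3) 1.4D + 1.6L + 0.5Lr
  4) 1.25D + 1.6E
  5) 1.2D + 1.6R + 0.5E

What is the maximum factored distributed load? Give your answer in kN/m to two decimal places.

1) 0.9(5) - 1.3(18) = 4.50 - 23.40 = -18.90
2) 1.25(5) + 0.6(17) + 0.6(8) + 0.6(15) + 0.6(18) = 6.25 + 10.20 + 4.80 + 9.00 + 10.80 = 41.05
3) 1.4(5) + 1.6(17) + 0.5(8) = 7.00 + 27.20 + 4.00 = 38.20
4) 1.25(5) + 1.6(18) = 6.25 + 28.80 = 35.05
5) 1.2(5) + 1.6(15) + 0.5(18) = 6.00 + 24.00 + 9.00 = 39.00
Combination 2 governs: w_u = 41.05 kN/m.

41.05 kN/m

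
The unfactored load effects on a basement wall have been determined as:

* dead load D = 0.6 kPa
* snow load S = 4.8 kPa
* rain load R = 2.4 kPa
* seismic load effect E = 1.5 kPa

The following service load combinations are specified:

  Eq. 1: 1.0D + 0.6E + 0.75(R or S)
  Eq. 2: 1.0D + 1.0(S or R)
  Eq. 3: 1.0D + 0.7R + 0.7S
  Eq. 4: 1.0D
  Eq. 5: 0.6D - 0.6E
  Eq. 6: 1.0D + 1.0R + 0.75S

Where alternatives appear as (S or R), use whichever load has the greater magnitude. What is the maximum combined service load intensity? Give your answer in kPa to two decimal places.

6.60 kPa

(R or S) → S = 4.8 kPa; (S or R) → S = 4.8 kPa.
Eq. 1: 1.0(0.6) + 0.6(1.5) + 0.75(4.8) = 0.60 + 0.90 + 3.60 = 5.10
Eq. 2: 1.0(0.6) + 1.0(4.8) = 0.60 + 4.80 = 5.40
Eq. 3: 1.0(0.6) + 0.7(2.4) + 0.7(4.8) = 0.60 + 1.68 + 3.36 = 5.64
Eq. 4: 1.0(0.6) = 0.60
Eq. 5: 0.6(0.6) - 0.6(1.5) = 0.36 - 0.90 = -0.54
Eq. 6: 1.0(0.6) + 1.0(2.4) + 0.75(4.8) = 0.60 + 2.40 + 3.60 = 6.60
The controlling combination is 6, giving 6.60 kPa.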